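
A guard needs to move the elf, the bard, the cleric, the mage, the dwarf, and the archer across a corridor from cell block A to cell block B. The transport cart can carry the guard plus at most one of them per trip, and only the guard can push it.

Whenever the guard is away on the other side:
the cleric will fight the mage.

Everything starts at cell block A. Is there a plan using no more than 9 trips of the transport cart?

No

Counting alone: the guard can take at most 1 across per trip to cell block B, so moving all 6 needs at least 6 loaded trips out, with a return between consecutive ones — at least 11 crossings.
Since 9 < 11, 9 crossings cannot be enough. (The shortest complete plan in fact takes 11:)
1. Guard goes to cell block B with the cleric.  [cell block A: the archer, the bard, the dwarf, the elf, the mage | cell block B: the cleric]
2. Guard goes back to cell block A alone.  [cell block A: the archer, the bard, the dwarf, the elf, the mage | cell block B: the cleric]
3. Guard goes to cell block B with the elf.  [cell block A: the archer, the bard, the dwarf, the mage | cell block B: the cleric, the elf]
4. Guard goes back to cell block A alone.  [cell block A: the archer, the bard, the dwarf, the mage | cell block B: the cleric, the elf]
5. Guard goes to cell block B with the bard.  [cell block A: the archer, the dwarf, the mage | cell block B: the bard, the cleric, the elf]
6. Guard goes back to cell block A alone.  [cell block A: the archer, the dwarf, the mage | cell block B: the bard, the cleric, the elf]
7. Guard goes to cell block B with the dwarf.  [cell block A: the archer, the mage | cell block B: the bard, the cleric, the dwarf, the elf]
8. Guard goes back to cell block A alone.  [cell block A: the archer, the mage | cell block B: the bard, the cleric, the dwarf, the elf]
9. Guard goes to cell block B with the archer.  [cell block A: the mage | cell block B: the archer, the bard, the cleric, the dwarf, the elf]
10. Guard goes back to cell block A alone.  [cell block A: the mage | cell block B: the archer, the bard, the cleric, the dwarf, the elf]
11. Guard goes to cell block B with the mage.  [cell block A: — | cell block B: the archer, the bard, the cleric, the dwarf, the elf, the mage]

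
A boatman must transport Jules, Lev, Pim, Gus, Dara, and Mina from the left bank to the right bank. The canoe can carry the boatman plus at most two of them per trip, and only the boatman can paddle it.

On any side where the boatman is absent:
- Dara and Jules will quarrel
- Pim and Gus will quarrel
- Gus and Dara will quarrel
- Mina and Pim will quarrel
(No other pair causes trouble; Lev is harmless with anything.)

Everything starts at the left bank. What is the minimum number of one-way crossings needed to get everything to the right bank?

Counting alone: the boatman can take at most 2 across per trip to the right bank, so moving all 6 needs at least 3 loaded trips out, with a return between consecutive ones — at least 5 crossings.
The safety rule pushes this higher. Following every safe sequence of crossings, the most of the 6 that can be at the right bank as the canoe arrives there on crossing 5 is 5 — never all 6.
So no plan with fewer than 7 crossings exists, and this one achieves 7:
1. Boatman goes to the right bank with Dara and Pim.  [the left bank: Gus, Jules, Lev, Mina | the right bank: Dara, Pim]
2. Boatman goes back to the left bank alone.  [the left bank: Gus, Jules, Lev, Mina | the right bank: Dara, Pim]
3. Boatman goes to the right bank with Jules and Lev.  [the left bank: Gus, Mina | the right bank: Dara, Jules, Lev, Pim]
4. Boatman goes back to the left bank with Dara.  [the left bank: Dara, Gus, Mina | the right bank: Jules, Lev, Pim]
5. Boatman goes to the right bank with Gus and Mina.  [the left bank: Dara | the right bank: Gus, Jules, Lev, Mina, Pim]
6. Boatman goes back to the left bank with Pim.  [the left bank: Dara, Pim | the right bank: Gus, Jules, Lev, Mina]
7. Boatman goes to the right bank with Dara and Pim.  [the left bank: — | the right bank: Dara, Gus, Jules, Lev, Mina, Pim]

7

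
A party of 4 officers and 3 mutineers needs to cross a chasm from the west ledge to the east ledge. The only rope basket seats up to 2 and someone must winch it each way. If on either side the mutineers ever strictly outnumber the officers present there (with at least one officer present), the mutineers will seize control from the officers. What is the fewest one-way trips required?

11

Counting alone: each trip to the east ledge takes at most 2 across and each return brings at least 1 back, so after t trips out (and t−1 returns) at most 2t − (t−1) of the 7 are across; that first reaches 7 at t = 6, so at least 11 crossings are needed.
The plan below uses exactly 11 crossings, so it is optimal:
1. 2 mutineers → the east ledge.  (the west ledge: 4O 1M; the east ledge: 0O 2M)
2. 1 mutineer ← the west ledge.  (the west ledge: 4O 2M; the east ledge: 0O 1M)
3. 2 mutineers → the east ledge.  (the west ledge: 4O 0M; the east ledge: 0O 3M)
4. 1 mutineer ← the west ledge.  (the west ledge: 4O 1M; the east ledge: 0O 2M)
5. 2 officers → the east ledge.  (the west ledge: 2O 1M; the east ledge: 2O 2M)
6. 1 mutineer ← the west ledge.  (the west ledge: 2O 2M; the east ledge: 2O 1M)
7. 1 officer and 1 mutineer → the east ledge.  (the west ledge: 1O 1M; the east ledge: 3O 2M)
8. 1 officer ← the west ledge.  (the west ledge: 2O 1M; the east ledge: 2O 2M)
9. 1 officer and 1 mutineer → the east ledge.  (the west ledge: 1O 0M; the east ledge: 3O 3M)
10. 1 mutineer ← the west ledge.  (the west ledge: 1O 1M; the east ledge: 3O 2M)
11. 1 officer and 1 mutineer → the east ledge.  (the west ledge: 0O 0M; the east ledge: 4O 3M)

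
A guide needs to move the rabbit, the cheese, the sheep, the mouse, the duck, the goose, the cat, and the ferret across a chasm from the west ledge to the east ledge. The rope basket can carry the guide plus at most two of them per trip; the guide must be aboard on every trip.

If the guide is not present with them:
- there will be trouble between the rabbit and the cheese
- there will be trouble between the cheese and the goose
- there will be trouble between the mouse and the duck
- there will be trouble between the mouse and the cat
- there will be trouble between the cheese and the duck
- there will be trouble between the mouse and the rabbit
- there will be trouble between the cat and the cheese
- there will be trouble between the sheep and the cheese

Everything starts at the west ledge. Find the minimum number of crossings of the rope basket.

11

Counting alone: the guide can take at most 2 across per trip to the east ledge, so moving all 8 needs at least 4 loaded trips out, with a return between consecutive ones — at least 7 crossings.
The safety rule pushes this higher. Following every safe sequence of crossings, the most of the 8 that can be at the east ledge as the rope basket arrives there on crossings 7, 9 is 6, 7 respectively — never all 8.
So no plan with fewer than 11 crossings exists, and this one achieves 11:
1. Guide goes to the east ledge with the cheese and the mouse.  [the west ledge: the cat, the duck, the ferret, the goose, the rabbit, the sheep | the east ledge: the cheese, the mouse]
2. Guide goes back to the west ledge alone.  [the west ledge: the cat, the duck, the ferret, the goose, the rabbit, the sheep | the east ledge: the cheese, the mouse]
3. Guide goes to the east ledge with the ferret.  [the west ledge: the cat, the duck, the goose, the rabbit, the sheep | the east ledge: the cheese, the ferret, the mouse]
4. Guide goes back to the west ledge alone.  [the west ledge: the cat, the duck, the goose, the rabbit, the sheep | the east ledge: the cheese, the ferret, the mouse]
5. Guide goes to the east ledge with the duck and the rabbit.  [the west ledge: the cat, the goose, the sheep | the east ledge: the cheese, the duck, the ferret, the mouse, the rabbit]
6. Guide goes back to the west ledge with the cheese and the mouse.  [the west ledge: the cat, the cheese, the goose, the mouse, the sheep | the east ledge: the duck, the ferret, the rabbit]
7. Guide goes to the east ledge with the cat and the cheese.  [the west ledge: the goose, the mouse, the sheep | the east ledge: the cat, the cheese, the duck, the ferret, the rabbit]
8. Guide goes back to the west ledge with the cheese.  [the west ledge: the cheese, the goose, the mouse, the sheep | the east ledge: the cat, the duck, the ferret, the rabbit]
9. Guide goes to the east ledge with the goose and the sheep.  [the west ledge: the cheese, the mouse | the east ledge: the cat, the duck, the ferret, the goose, the rabbit, the sheep]
10. Guide goes back to the west ledge alone.  [the west ledge: the cheese, the mouse | the east ledge: the cat, the duck, the ferret, the goose, the rabbit, the sheep]
11. Guide goes to the east ledge with the cheese and the mouse.  [the west ledge: — | the east ledge: the cat, the cheese, the duck, the ferret, the goose, the mouse, the rabbit, the sheep]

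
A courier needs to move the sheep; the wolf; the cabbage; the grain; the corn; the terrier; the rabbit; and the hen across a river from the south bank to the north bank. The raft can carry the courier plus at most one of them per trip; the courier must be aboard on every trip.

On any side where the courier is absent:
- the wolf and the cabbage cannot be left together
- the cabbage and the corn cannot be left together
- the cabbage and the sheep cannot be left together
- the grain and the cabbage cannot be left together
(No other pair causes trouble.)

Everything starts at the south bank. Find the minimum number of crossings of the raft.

impossible

Following every safe sequence of crossings from the start, the most of the 8 that can be at the north bank as the raft arrives there on crossings 1, 3, 5, 7, 9 is 1, 2, 3, 4, 5 respectively; the best ever achieved is 5 of 8.
From crossing 11 on, no configuration arises that was not already reachable earlier: only 88 distinct safe configurations (who is on which side, and where the raft is) can ever be reached, none of them has everyone across, and every continuation just revisits them. So no valid plan exists.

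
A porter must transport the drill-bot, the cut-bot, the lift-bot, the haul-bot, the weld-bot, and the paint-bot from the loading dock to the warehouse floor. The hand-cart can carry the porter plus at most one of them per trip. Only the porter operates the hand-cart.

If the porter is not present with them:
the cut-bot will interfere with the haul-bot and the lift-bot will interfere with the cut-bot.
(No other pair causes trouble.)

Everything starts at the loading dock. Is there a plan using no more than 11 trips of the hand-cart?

Counting alone: the porter can take at most 1 across per trip to the warehouse floor, so moving all 6 needs at least 6 loaded trips out, with a return between consecutive ones — at least 11 crossings.
The safety rule pushes this higher. Following every safe sequence of crossings, the most of the 6 that can be at the warehouse floor as the hand-cart arrives there on crossing 11 is 5 — never all 6.
So the move cannot be finished within 11 crossings. (The shortest complete plan takes 13:)
1. Porter goes to the warehouse floor with the cut-bot.
2. Porter goes back to the loading dock alone.
3. Porter goes to the warehouse floor with the drill-bot.
4. Porter goes back to the loading dock alone.
5. Porter goes to the warehouse floor with the lift-bot.
6. Porter goes back to the loading dock with the cut-bot.
7. Porter goes to the warehouse floor with the haul-bot.
8. Porter goes back to the loading dock alone.
9. Porter goes to the warehouse floor with the weld-bot.
10. Porter goes back to the loading dock alone.
11. Porter goes to the warehouse floor with the paint-bot.
12. Porter goes back to the loading dock alone.
13. Porter goes to the warehouse floor with the cut-bot.

No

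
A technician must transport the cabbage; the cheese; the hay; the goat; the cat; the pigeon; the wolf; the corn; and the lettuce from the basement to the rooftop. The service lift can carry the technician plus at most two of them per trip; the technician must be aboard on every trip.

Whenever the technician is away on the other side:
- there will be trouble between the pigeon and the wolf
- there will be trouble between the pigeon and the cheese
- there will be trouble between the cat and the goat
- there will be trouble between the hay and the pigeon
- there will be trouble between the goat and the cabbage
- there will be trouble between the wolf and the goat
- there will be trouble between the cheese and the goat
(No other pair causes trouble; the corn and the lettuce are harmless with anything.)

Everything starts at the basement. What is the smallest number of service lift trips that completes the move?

11

Counting alone: the technician can take at most 2 across per trip to the rooftop, so moving all 9 needs at least 5 loaded trips out, with a return between consecutive ones — at least 9 crossings.
The safety rule pushes this higher. Following every safe sequence of crossings, the most of the 9 that can be at the rooftop as the service lift arrives there on crossing 9 is 8 — never all 9.
So no plan with fewer than 11 crossings exists, and this one achieves 11:
1. Technician goes to the rooftop with the goat and the pigeon.  [the basement: the cabbage, the cat, the cheese, the corn, the hay, the lettuce, the wolf | the rooftop: the goat, the pigeon]
2. Technician goes back to the basement alone.  [the basement: the cabbage, the cat, the cheese, the corn, the hay, the lettuce, the wolf | the rooftop: the goat, the pigeon]
3. Technician goes to the rooftop with the hay.  [the basement: the cabbage, the cat, the cheese, the corn, the lettuce, the wolf | the rooftop: the goat, the hay, the pigeon]
4. Technician goes back to the basement with the pigeon.  [the basement: the cabbage, the cat, the cheese, the corn, the lettuce, the pigeon, the wolf | the rooftop: the goat, the hay]
5. Technician goes to the rooftop with the cheese and the wolf.  [the basement: the cabbage, the cat, the corn, the lettuce, the pigeon | the rooftop: the cheese, the goat, the hay, the wolf]
6. Technician goes back to the basement with the goat.  [the basement: the cabbage, the cat, the corn, the goat, the lettuce, the pigeon | the rooftop: the cheese, the hay, the wolf]
7. Technician goes to the rooftop with the cabbage and the cat.  [the basement: the corn, the goat, the lettuce, the pigeon | the rooftop: the cabbage, the cat, the cheese, the hay, the wolf]
8. Technician goes back to the basement alone.  [the basement: the corn, the goat, the lettuce, the pigeon | the rooftop: the cabbage, the cat, the cheese, the hay, the wolf]
9. Technician goes to the rooftop with the corn and the lettuce.  [the basement: the goat, the pigeon | the rooftop: the cabbage, the cat, the cheese, the corn, the hay, the lettuce, the wolf]
10. Technician goes back to the basement alone.  [the basement: the goat, the pigeon | the rooftop: the cabbage, the cat, the cheese, the corn, the hay, the lettuce, the wolf]
11. Technician goes to the rooftop with the goat and the pigeon.  [the basement: — | the rooftop: the cabbage, the cat, the cheese, the corn, the goat, the hay, the lettuce, the pigeon, the wolf]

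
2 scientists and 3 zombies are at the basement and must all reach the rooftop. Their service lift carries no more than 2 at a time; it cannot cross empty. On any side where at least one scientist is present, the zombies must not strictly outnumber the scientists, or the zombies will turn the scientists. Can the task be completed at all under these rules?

The zombies already outnumber the scientists at the basement before anyone moves, so the starting position itself is disallowed.

No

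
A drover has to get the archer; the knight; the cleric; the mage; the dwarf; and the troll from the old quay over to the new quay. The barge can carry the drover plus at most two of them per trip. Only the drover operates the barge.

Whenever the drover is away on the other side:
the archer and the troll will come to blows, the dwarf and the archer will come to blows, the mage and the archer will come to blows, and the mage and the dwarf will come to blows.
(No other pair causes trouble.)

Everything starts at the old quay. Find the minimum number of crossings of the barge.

9

Counting alone: the drover can take at most 2 across per trip to the new quay, so moving all 6 needs at least 3 loaded trips out, with a return between consecutive ones — at least 5 crossings.
The safety rule pushes this higher. Following every safe sequence of crossings, the most of the 6 that can be at the new quay as the barge arrives there on crossings 5, 7 is 4, 5 respectively — never all 6.
So no plan with fewer than 9 crossings exists, and this one achieves 9:
1. Drover goes to the new quay with the archer and the mage.  [the old quay: the cleric, the dwarf, the knight, the troll | the new quay: the archer, the mage]
2. Drover goes back to the old quay with the archer.  [the old quay: the archer, the cleric, the dwarf, the knight, the troll | the new quay: the mage]
3. Drover goes to the new quay with the archer and the knight.  [the old quay: the cleric, the dwarf, the troll | the new quay: the archer, the knight, the mage]
4. Drover goes back to the old quay with the archer.  [the old quay: the archer, the cleric, the dwarf, the troll | the new quay: the knight, the mage]
5. Drover goes to the new quay with the archer and the cleric.  [the old quay: the dwarf, the troll | the new quay: the archer, the cleric, the knight, the mage]
6. Drover goes back to the old quay with the archer.  [the old quay: the archer, the dwarf, the troll | the new quay: the cleric, the knight, the mage]
7. Drover goes to the new quay with the archer and the troll.  [the old quay: the dwarf | the new quay: the archer, the cleric, the knight, the mage, the troll]
8. Drover goes back to the old quay with the archer.  [the old quay: the archer, the dwarf | the new quay: the cleric, the knight, the mage, the troll]
9. Drover goes to the new quay with the archer and the dwarf.  [the old quay: — | the new quay: the archer, the cleric, the dwarf, the knight, the mage, the troll]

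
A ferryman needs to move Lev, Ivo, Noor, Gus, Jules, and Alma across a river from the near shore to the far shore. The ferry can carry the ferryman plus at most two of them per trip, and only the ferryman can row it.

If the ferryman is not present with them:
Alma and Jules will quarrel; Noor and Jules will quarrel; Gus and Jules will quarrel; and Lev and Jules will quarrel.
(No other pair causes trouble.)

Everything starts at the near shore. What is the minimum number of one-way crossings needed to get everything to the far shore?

7

Counting alone: the ferryman can take at most 2 across per trip to the far shore, so moving all 6 needs at least 3 loaded trips out, with a return between consecutive ones — at least 5 crossings.
The safety rule pushes this higher. Following every safe sequence of crossings, the most of the 6 that can be at the far shore as the ferry arrives there on crossing 5 is 5 — never all 6.
So no plan with fewer than 7 crossings exists, and this one achieves 7:
1. Ferryman goes to the far shore with Jules.  [the near shore: Alma, Gus, Ivo, Lev, Noor | the far shore: Jules]
2. Ferryman goes back to the near shore alone.  [the near shore: Alma, Gus, Ivo, Lev, Noor | the far shore: Jules]
3. Ferryman goes to the far shore with Lev and Noor.  [the near shore: Alma, Gus, Ivo | the far shore: Jules, Lev, Noor]
4. Ferryman goes back to the near shore with Jules.  [the near shore: Alma, Gus, Ivo, Jules | the far shore: Lev, Noor]
5. Ferryman goes to the far shore with Alma and Gus.  [the near shore: Ivo, Jules | the far shore: Alma, Gus, Lev, Noor]
6. Ferryman goes back to the near shore alone.  [the near shore: Ivo, Jules | the far shore: Alma, Gus, Lev, Noor]
7. Ferryman goes to the far shore with Ivo and Jules.  [the near shore: — | the far shore: Alma, Gus, Ivo, Jules, Lev, Noor]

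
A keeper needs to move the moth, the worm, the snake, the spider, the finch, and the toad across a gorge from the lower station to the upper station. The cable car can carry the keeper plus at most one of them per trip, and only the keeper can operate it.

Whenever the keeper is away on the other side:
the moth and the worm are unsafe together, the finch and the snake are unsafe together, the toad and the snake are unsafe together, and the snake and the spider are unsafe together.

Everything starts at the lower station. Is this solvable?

No

Whatever the first load, the items left behind include a forbidden pair without the keeper. No opening move is safe, so no plan exists.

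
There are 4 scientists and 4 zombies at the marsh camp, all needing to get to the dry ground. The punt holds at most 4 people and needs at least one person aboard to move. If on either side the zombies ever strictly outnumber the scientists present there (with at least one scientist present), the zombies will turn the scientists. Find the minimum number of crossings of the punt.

5

Counting alone: each trip to the dry ground takes at most 4 across and each return brings at least 1 back, so after t trips out (and t−1 returns) at most 4t − (t−1) of the 8 are across; that first reaches 8 at t = 3, so at least 5 crossings are needed.
The plan below uses exactly 5 crossings, so it is optimal:
1. 2 zombies → the dry ground.  (the marsh camp: 4S 2Z; the dry ground: 0S 2Z)
2. 1 zombie ← the marsh camp.  (the marsh camp: 4S 3Z; the dry ground: 0S 1Z)
3. 4 scientists → the dry ground.  (the marsh camp: 0S 3Z; the dry ground: 4S 1Z)
4. 1 zombie ← the marsh camp.  (the marsh camp: 0S 4Z; the dry ground: 4S 0Z)
5. 4 zombies → the dry ground.  (the marsh camp: 0S 0Z; the dry ground: 4S 4Z)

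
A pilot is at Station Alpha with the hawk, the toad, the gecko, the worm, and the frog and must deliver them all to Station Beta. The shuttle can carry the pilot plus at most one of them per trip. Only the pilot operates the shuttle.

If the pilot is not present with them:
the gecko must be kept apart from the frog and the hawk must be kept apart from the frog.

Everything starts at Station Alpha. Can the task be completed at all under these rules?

Yes

1. Pilot goes to Station Beta with the frog.  [Station Alpha: the gecko, the hawk, the toad, the worm | Station Beta: the frog]
2. Pilot goes back to Station Alpha alone.  [Station Alpha: the gecko, the hawk, the toad, the worm | Station Beta: the frog]
3. Pilot goes to Station Beta with the hawk.  [Station Alpha: the gecko, the toad, the worm | Station Beta: the frog, the hawk]
4. Pilot goes back to Station Alpha with the frog.  [Station Alpha: the frog, the gecko, the toad, the worm | Station Beta: the hawk]
5. Pilot goes to Station Beta with the gecko.  [Station Alpha: the frog, the toad, the worm | Station Beta: the gecko, the hawk]
6. Pilot goes back to Station Alpha alone.  [Station Alpha: the frog, the toad, the worm | Station Beta: the gecko, the hawk]
7. Pilot goes to Station Beta with the toad.  [Station Alpha: the frog, the worm | Station Beta: the gecko, the hawk, the toad]
8. Pilot goes back to Station Alpha alone.  [Station Alpha: the frog, the worm | Station Beta: the gecko, the hawk, the toad]
9. Pilot goes to Station Beta with the worm.  [Station Alpha: the frog | Station Beta: the gecko, the hawk, the toad, the worm]
10. Pilot goes back to Station Alpha alone.  [Station Alpha: the frog | Station Beta: the gecko, the hawk, the toad, the worm]
11. Pilot goes to Station Beta with the frog.  [Station Alpha: — | Station Beta: the frog, the gecko, the hawk, the toad, the worm]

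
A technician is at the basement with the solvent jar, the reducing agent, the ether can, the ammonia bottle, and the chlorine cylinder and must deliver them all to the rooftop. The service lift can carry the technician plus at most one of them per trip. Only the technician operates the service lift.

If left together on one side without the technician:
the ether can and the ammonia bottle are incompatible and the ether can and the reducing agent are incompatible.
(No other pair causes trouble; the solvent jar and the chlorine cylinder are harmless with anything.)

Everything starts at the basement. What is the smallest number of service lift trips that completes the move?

11

Counting alone: the technician can take at most 1 across per trip to the rooftop, so moving all 5 needs at least 5 loaded trips out, with a return between consecutive ones — at least 9 crossings.
The safety rule pushes this higher. Following every safe sequence of crossings, the most of the 5 that can be at the rooftop as the service lift arrives there on crossing 9 is 4 — never all 5.
So no plan with fewer than 11 crossings exists, and this one achieves 11:
1. Technician goes to the rooftop with the ether can.
2. Technician goes back to the basement alone.
3. Technician goes to the rooftop with the solvent jar.
4. Technician goes back to the basement alone.
5. Technician goes to the rooftop with the reducing agent.
6. Technician goes back to the basement with the ether can.
7. Technician goes to the rooftop with the ammonia bottle.
8. Technician goes back to the basement alone.
9. Technician goes to the rooftop with the chlorine cylinder.
10. Technician goes back to the basement alone.
11. Technician goes to the rooftop with the ether can.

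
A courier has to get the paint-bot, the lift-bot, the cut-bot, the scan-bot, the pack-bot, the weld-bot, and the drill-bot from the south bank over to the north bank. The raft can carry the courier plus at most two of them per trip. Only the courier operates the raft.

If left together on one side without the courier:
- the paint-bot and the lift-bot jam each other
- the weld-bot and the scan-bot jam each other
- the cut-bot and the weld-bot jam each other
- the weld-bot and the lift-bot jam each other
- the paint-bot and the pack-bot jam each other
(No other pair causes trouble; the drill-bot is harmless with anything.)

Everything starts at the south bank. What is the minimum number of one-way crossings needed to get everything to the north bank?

9

Counting alone: the courier can take at most 2 across per trip to the north bank, so moving all 7 needs at least 4 loaded trips out, with a return between consecutive ones — at least 7 crossings.
The safety rule pushes this higher. Following every safe sequence of crossings, the most of the 7 that can be at the north bank as the raft arrives there on crossing 7 is 6 — never all 7.
So no plan with fewer than 9 crossings exists, and this one achieves 9:
1. Courier goes to the north bank with the paint-bot and the weld-bot.  [the south bank: the cut-bot, the drill-bot, the lift-bot, the pack-bot, the scan-bot | the north bank: the paint-bot, the weld-bot]
2. Courier goes back to the south bank alone.  [the south bank: the cut-bot, the drill-bot, the lift-bot, the pack-bot, the scan-bot | the north bank: the paint-bot, the weld-bot]
3. Courier goes to the north bank with the cut-bot.  [the south bank: the drill-bot, the lift-bot, the pack-bot, the scan-bot | the north bank: the cut-bot, the paint-bot, the weld-bot]
4. Courier goes back to the south bank with the weld-bot.  [the south bank: the drill-bot, the lift-bot, the pack-bot, the scan-bot, the weld-bot | the north bank: the cut-bot, the paint-bot]
5. Courier goes to the north bank with the lift-bot and the scan-bot.  [the south bank: the drill-bot, the pack-bot, the weld-bot | the north bank: the cut-bot, the lift-bot, the paint-bot, the scan-bot]
6. Courier goes back to the south bank with the paint-bot.  [the south bank: the drill-bot, the pack-bot, the paint-bot, the weld-bot | the north bank: the cut-bot, the lift-bot, the scan-bot]
7. Courier goes to the north bank with the drill-bot and the pack-bot.  [the south bank: the paint-bot, the weld-bot | the north bank: the cut-bot, the drill-bot, the lift-bot, the pack-bot, the scan-bot]
8. Courier goes back to the south bank alone.  [the south bank: the paint-bot, the weld-bot | the north bank: the cut-bot, the drill-bot, the lift-bot, the pack-bot, the scan-bot]
9. Courier goes to the north bank with the paint-bot and the weld-bot.  [the south bank: — | the north bank: the cut-bot, the drill-bot, the lift-bot, the pack-bot, the paint-bot, the scan-bot, the weld-bot]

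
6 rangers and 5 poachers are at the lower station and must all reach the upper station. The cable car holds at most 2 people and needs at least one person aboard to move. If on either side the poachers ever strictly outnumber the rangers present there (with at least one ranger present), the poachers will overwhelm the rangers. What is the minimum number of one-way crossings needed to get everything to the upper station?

Counting alone: each trip to the upper station takes at most 2 across and each return brings at least 1 back, so after t trips out (and t−1 returns) at most 2t − (t−1) of the 11 are across; that first reaches 11 at t = 10, so at least 19 crossings are needed.
The plan below uses exactly 19 crossings, so it is optimal:
1. 2 poachers → the upper station.  (the lower station: 6R 3P; the upper station: 0R 2P)
2. 1 poacher ← the lower station.  (the lower station: 6R 4P; the upper station: 0R 1P)
3. 2 poachers → the upper station.  (the lower station: 6R 2P; the upper station: 0R 3P)
4. 1 poacher ← the lower station.  (the lower station: 6R 3P; the upper station: 0R 2P)
5. 2 rangers → the upper station.  (the lower station: 4R 3P; the upper station: 2R 2P)
6. 1 poacher ← the lower station.  (the lower station: 4R 4P; the upper station: 2R 1P)
7. 1 ranger and 1 poacher → the upper station.  (the lower station: 3R 3P; the upper station: 3R 2P)
8. 1 ranger ← the lower station.  (the lower station: 4R 3P; the upper station: 2R 2P)
9. 1 ranger and 1 poacher → the upper station.  (the lower station: 3R 2P; the upper station: 3R 3P)
10. 1 poacher ← the lower station.  (the lower station: 3R 3P; the upper station: 3R 2P)
11. 1 ranger and 1 poacher → the upper station.  (the lower station: 2R 2P; the upper station: 4R 3P)
12. 1 ranger ← the lower station.  (the lower station: 3R 2P; the upper station: 3R 3P)
13. 1 ranger and 1 poacher → the upper station.  (the lower station: 2R 1P; the upper station: 4R 4P)
14. 1 poacher ← the lower station.  (the lower station: 2R 2P; the upper station: 4R 3P)
15. 1 ranger and 1 poacher → the upper station.  (the lower station: 1R 1P; the upper station: 5R 4P)
16. 1 ranger ← the lower station.  (the lower station: 2R 1P; the upper station: 4R 4P)
17. 1 ranger and 1 poacher → the upper station.  (the lower station: 1R 0P; the upper station: 5R 5P)
18. 1 poacher ← the lower station.  (the lower station: 1R 1P; the upper station: 5R 4P)
19. 1 ranger and 1 poacher → the upper station.  (the lower station: 0R 0P; the upper station: 6R 5P)

19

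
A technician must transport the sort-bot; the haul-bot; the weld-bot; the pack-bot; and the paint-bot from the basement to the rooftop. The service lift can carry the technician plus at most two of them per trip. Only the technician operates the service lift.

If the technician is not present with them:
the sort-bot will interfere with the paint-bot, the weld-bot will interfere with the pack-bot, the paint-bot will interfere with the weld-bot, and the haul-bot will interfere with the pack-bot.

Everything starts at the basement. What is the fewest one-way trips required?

7

Counting alone: the technician can take at most 2 across per trip to the rooftop, so moving all 5 needs at least 3 loaded trips out, with a return between consecutive ones — at least 5 crossings.
The safety rule pushes this higher. Following every safe sequence of crossings, the most of the 5 that can be at the rooftop as the service lift arrives there on crossing 5 is 4 — never all 5.
So no plan with fewer than 7 crossings exists, and this one achieves 7:
1. Technician goes to the rooftop with the pack-bot and the paint-bot.  [the basement: the haul-bot, the sort-bot, the weld-bot | the rooftop: the pack-bot, the paint-bot]
2. Technician goes back to the basement alone.  [the basement: the haul-bot, the sort-bot, the weld-bot | the rooftop: the pack-bot, the paint-bot]
3. Technician goes to the rooftop with the sort-bot.  [the basement: the haul-bot, the weld-bot | the rooftop: the pack-bot, the paint-bot, the sort-bot]
4. Technician goes back to the basement with the paint-bot.  [the basement: the haul-bot, the paint-bot, the weld-bot | the rooftop: the pack-bot, the sort-bot]
5. Technician goes to the rooftop with the haul-bot and the weld-bot.  [the basement: the paint-bot | the rooftop: the haul-bot, the pack-bot, the sort-bot, the weld-bot]
6. Technician goes back to the basement with the pack-bot.  [the basement: the pack-bot, the paint-bot | the rooftop: the haul-bot, the sort-bot, the weld-bot]
7. Technician goes to the rooftop with the pack-bot and the paint-bot.  [the basement: — | the rooftop: the haul-bot, the pack-bot, the paint-bot, the sort-bot, the weld-bot]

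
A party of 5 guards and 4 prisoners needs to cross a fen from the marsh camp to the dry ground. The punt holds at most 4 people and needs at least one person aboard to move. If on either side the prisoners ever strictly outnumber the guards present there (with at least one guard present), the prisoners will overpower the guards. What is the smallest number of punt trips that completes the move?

5

Counting alone: each trip to the dry ground takes at most 4 across and each return brings at least 1 back, so after t trips out (and t−1 returns) at most 4t − (t−1) of the 9 are across; that first reaches 9 at t = 3, so at least 5 crossings are needed.
The plan below uses exactly 5 crossings, so it is optimal:
1. 3 prisoners → the dry ground.  (the marsh camp: 5G 1P; the dry ground: 0G 3P)
2. 1 prisoner ← the marsh camp.  (the marsh camp: 5G 2P; the dry ground: 0G 2P)
3. 3 guards and 1 prisoner → the dry ground.  (the marsh camp: 2G 1P; the dry ground: 3G 3P)
4. 1 prisoner ← the marsh camp.  (the marsh camp: 2G 2P; the dry ground: 3G 2P)
5. 2 guards and 2 prisoners → the dry ground.  (the marsh camp: 0G 0P; the dry ground: 5G 4P)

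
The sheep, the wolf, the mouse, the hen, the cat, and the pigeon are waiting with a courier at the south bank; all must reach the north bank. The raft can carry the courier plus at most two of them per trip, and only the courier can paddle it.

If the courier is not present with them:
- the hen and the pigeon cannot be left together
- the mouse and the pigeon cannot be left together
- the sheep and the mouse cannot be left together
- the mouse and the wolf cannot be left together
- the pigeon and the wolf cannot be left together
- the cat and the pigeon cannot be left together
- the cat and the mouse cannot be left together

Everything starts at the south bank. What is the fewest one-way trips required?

Counting alone: the courier can take at most 2 across per trip to the north bank, so moving all 6 needs at least 3 loaded trips out, with a return between consecutive ones — at least 5 crossings.
The safety rule pushes this higher. Following every safe sequence of crossings, the most of the 6 that can be at the north bank as the raft arrives there on crossings 5, 7 is 4, 5 respectively — never all 6.
So no plan with fewer than 9 crossings exists, and this one achieves 9:
1. Courier goes to the north bank with the mouse and the pigeon.  [the south bank: the cat, the hen, the sheep, the wolf | the north bank: the mouse, the pigeon]
2. Courier goes back to the south bank with the mouse.  [the south bank: the cat, the hen, the mouse, the sheep, the wolf | the north bank: the pigeon]
3. Courier goes to the north bank with the mouse and the sheep.  [the south bank: the cat, the hen, the wolf | the north bank: the mouse, the pigeon, the sheep]
4. Courier goes back to the south bank with the mouse.  [the south bank: the cat, the hen, the mouse, the wolf | the north bank: the pigeon, the sheep]
5. Courier goes to the north bank with the cat and the wolf.  [the south bank: the hen, the mouse | the north bank: the cat, the pigeon, the sheep, the wolf]
6. Courier goes back to the south bank with the pigeon.  [the south bank: the hen, the mouse, the pigeon | the north bank: the cat, the sheep, the wolf]
7. Courier goes to the north bank with the hen and the mouse.  [the south bank: the pigeon | the north bank: the cat, the hen, the mouse, the sheep, the wolf]
8. Courier goes back to the south bank with the mouse.  [the south bank: the mouse, the pigeon | the north bank: the cat, the hen, the sheep, the wolf]
9. Courier goes to the north bank with the mouse and the pigeon.  [the south bank: — | the north bank: the cat, the hen, the mouse, the pigeon, the sheep, the wolf]

9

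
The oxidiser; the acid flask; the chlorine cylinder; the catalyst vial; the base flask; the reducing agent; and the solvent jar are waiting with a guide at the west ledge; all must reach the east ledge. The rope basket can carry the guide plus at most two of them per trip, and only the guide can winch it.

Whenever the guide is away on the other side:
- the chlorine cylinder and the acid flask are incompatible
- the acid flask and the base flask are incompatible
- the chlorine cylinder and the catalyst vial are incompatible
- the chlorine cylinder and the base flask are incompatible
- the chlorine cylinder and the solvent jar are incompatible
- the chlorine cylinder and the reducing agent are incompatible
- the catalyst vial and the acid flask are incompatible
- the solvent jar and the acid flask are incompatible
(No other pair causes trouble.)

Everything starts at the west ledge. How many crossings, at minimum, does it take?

Following every safe sequence of crossings from the start, the most of the 7 that can be at the east ledge as the rope basket arrives there on crossings 1, 3, 5, 7 is 2, 3, 4, 5 respectively; the best ever achieved is 5 of 7.
From crossing 9 on, no configuration arises that was not already reachable earlier: only 38 distinct safe configurations (who is on which side, and where the rope basket is) can ever be reached, none of them has everyone across, and every continuation just revisits them. So no valid plan exists.

impossible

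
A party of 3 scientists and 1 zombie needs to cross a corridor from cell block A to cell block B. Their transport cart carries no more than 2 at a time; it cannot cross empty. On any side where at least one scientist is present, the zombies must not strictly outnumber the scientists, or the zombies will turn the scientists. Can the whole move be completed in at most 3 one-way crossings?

Counting alone: each trip to cell block B takes at most 2 across and each return brings at least 1 back, so after t trips out (and t−1 returns) at most 2t − (t−1) of the 4 are across; that first reaches 4 at t = 3, so at least 5 crossings are needed.
Since 3 < 5, 3 crossings cannot be enough. (The shortest complete plan in fact takes 5:)
1. 1 scientist and 1 zombie → cell block B.  (cell block A: 2S 0Z; cell block B: 1S 1Z)
2. 1 zombie ← cell block A.  (cell block A: 2S 1Z; cell block B: 1S 0Z)
3. 1 scientist and 1 zombie → cell block B.  (cell block A: 1S 0Z; cell block B: 2S 1Z)
4. 1 zombie ← cell block A.  (cell block A: 1S 1Z; cell block B: 2S 0Z)
5. 1 scientist and 1 zombie → cell block B.  (cell block A: 0S 0Z; cell block B: 3S 1Z)

No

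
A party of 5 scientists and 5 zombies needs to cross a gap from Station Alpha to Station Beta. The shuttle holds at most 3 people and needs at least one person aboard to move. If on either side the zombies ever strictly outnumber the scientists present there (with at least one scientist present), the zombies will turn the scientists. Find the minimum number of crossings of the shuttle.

Counting alone: each trip to Station Beta takes at most 3 across and each return brings at least 1 back, so after t trips out (and t−1 returns) at most 3t − (t−1) of the 10 are across; that first reaches 10 at t = 5, so at least 9 crossings are needed.
The safety rule pushes this higher. Following every safe sequence of crossings, the most of the 10 that can be at Station Beta as the shuttle arrives there on crossing 9 is 9 — never all 10.
So no plan with fewer than 11 crossings exists, and this one achieves 11:
1. 2 zombies → Station Beta.  (Station Alpha: 5S 3Z; Station Beta: 0S 2Z)
2. 1 zombie ← Station Alpha.  (Station Alpha: 5S 4Z; Station Beta: 0S 1Z)
3. 3 zombies → Station Beta.  (Station Alpha: 5S 1Z; Station Beta: 0S 4Z)
4. 1 zombie ← Station Alpha.  (Station Alpha: 5S 2Z; Station Beta: 0S 3Z)
5. 3 scientists → Station Beta.  (Station Alpha: 2S 2Z; Station Beta: 3S 3Z)
6. 1 scientist and 1 zombie ← Station Alpha.  (Station Alpha: 3S 3Z; Station Beta: 2S 2Z)
7. 3 scientists → Station Beta.  (Station Alpha: 0S 3Z; Station Beta: 5S 2Z)
8. 1 zombie ← Station Alpha.  (Station Alpha: 0S 4Z; Station Beta: 5S 1Z)
9. 2 zombies → Station Beta.  (Station Alpha: 0S 2Z; Station Beta: 5S 3Z)
10. 1 zombie ← Station Alpha.  (Station Alpha: 0S 3Z; Station Beta: 5S 2Z)
11. 3 zombies → Station Beta.  (Station Alpha: 0S 0Z; Station Beta: 5S 5Z)

11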